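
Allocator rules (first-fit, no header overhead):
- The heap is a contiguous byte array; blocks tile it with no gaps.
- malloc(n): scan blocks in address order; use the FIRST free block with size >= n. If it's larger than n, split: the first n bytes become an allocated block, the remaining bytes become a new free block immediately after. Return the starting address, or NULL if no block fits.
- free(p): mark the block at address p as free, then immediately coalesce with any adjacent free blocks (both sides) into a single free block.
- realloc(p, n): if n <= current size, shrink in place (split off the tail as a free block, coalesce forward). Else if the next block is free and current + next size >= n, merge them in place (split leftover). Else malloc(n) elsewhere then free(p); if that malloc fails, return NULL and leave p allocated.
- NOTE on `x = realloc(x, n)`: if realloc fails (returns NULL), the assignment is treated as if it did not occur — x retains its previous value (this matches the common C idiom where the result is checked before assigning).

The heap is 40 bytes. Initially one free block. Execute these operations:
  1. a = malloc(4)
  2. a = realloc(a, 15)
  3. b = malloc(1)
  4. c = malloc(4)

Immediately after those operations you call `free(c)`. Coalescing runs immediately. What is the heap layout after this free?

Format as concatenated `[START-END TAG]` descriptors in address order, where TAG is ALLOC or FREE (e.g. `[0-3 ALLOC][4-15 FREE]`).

Answer: [0-14 ALLOC][15-15 ALLOC][16-39 FREE]

Derivation:
Op 1: a = malloc(4) -> a = 0; heap: [0-3 ALLOC][4-39 FREE]
Op 2: a = realloc(a, 15) -> a = 0; heap: [0-14 ALLOC][15-39 FREE]
Op 3: b = malloc(1) -> b = 15; heap: [0-14 ALLOC][15-15 ALLOC][16-39 FREE]
Op 4: c = malloc(4) -> c = 16; heap: [0-14 ALLOC][15-15 ALLOC][16-19 ALLOC][20-39 FREE]
free(c): c = 16 -> block [16-19 ALLOC]; mark free, coalesce with adjacent free neighbors -> [0-14 ALLOC][15-15 ALLOC][16-39 FREE]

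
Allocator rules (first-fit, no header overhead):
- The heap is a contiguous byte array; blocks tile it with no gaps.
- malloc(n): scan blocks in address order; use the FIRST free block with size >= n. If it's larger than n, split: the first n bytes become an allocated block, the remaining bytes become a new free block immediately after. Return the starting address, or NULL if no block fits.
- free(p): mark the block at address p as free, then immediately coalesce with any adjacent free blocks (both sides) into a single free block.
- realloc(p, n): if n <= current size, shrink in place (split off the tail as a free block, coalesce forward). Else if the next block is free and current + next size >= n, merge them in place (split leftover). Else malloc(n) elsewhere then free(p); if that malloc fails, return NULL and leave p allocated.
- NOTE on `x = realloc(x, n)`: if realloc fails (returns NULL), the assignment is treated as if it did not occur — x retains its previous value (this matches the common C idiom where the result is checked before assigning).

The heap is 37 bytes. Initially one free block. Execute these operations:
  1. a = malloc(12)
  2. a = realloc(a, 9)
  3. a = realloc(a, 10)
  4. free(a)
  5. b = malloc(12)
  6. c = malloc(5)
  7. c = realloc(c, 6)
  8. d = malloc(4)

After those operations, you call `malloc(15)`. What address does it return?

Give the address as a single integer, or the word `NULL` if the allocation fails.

Op 1: a = malloc(12) -> a = 0; heap: [0-11 ALLOC][12-36 FREE]
Op 2: a = realloc(a, 9) -> a = 0; heap: [0-8 ALLOC][9-36 FREE]
Op 3: a = realloc(a, 10) -> a = 0; heap: [0-9 ALLOC][10-36 FREE]
Op 4: free(a) -> (freed a); heap: [0-36 FREE]
Op 5: b = malloc(12) -> b = 0; heap: [0-11 ALLOC][12-36 FREE]
Op 6: c = malloc(5) -> c = 12; heap: [0-11 ALLOC][12-16 ALLOC][17-36 FREE]
Op 7: c = realloc(c, 6) -> c = 12; heap: [0-11 ALLOC][12-17 ALLOC][18-36 FREE]
Op 8: d = malloc(4) -> d = 18; heap: [0-11 ALLOC][12-17 ALLOC][18-21 ALLOC][22-36 FREE]
malloc(15): first-fit scan over [0-11 ALLOC][12-17 ALLOC][18-21 ALLOC][22-36 FREE] -> 22

Answer: 22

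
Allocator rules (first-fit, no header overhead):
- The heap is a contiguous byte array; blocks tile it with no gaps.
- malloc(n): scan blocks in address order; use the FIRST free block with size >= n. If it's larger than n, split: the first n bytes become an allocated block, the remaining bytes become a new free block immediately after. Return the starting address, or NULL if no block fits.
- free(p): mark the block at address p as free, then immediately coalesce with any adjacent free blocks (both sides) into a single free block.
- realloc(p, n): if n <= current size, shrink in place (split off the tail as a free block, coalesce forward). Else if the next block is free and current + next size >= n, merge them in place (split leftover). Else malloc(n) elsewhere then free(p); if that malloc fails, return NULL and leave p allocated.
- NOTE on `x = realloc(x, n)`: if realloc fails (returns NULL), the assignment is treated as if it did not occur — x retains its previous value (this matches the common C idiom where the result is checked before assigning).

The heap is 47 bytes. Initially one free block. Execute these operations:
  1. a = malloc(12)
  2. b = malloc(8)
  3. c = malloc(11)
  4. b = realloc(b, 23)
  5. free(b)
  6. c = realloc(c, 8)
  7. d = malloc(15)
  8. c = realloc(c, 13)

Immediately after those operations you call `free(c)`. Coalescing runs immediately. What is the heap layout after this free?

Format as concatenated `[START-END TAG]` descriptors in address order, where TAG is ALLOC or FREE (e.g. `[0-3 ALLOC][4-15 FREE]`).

Op 1: a = malloc(12) -> a = 0; heap: [0-11 ALLOC][12-46 FREE]
Op 2: b = malloc(8) -> b = 12; heap: [0-11 ALLOC][12-19 ALLOC][20-46 FREE]
Op 3: c = malloc(11) -> c = 20; heap: [0-11 ALLOC][12-19 ALLOC][20-30 ALLOC][31-46 FREE]
Op 4: b = realloc(b, 23) -> NULL (b unchanged); heap: [0-11 ALLOC][12-19 ALLOC][20-30 ALLOC][31-46 FREE]
Op 5: free(b) -> (freed b); heap: [0-11 ALLOC][12-19 FREE][20-30 ALLOC][31-46 FREE]
Op 6: c = realloc(c, 8) -> c = 20; heap: [0-11 ALLOC][12-19 FREE][20-27 ALLOC][28-46 FREE]
Op 7: d = malloc(15) -> d = 28; heap: [0-11 ALLOC][12-19 FREE][20-27 ALLOC][28-42 ALLOC][43-46 FREE]
Op 8: c = realloc(c, 13) -> NULL (c unchanged); heap: [0-11 ALLOC][12-19 FREE][20-27 ALLOC][28-42 ALLOC][43-46 FREE]
free(c): c = 20 -> block [20-27 ALLOC]; mark free, coalesce with adjacent free neighbors -> [0-11 ALLOC][12-27 FREE][28-42 ALLOC][43-46 FREE]

Answer: [0-11 ALLOC][12-27 FREE][28-42 ALLOC][43-46 FREE]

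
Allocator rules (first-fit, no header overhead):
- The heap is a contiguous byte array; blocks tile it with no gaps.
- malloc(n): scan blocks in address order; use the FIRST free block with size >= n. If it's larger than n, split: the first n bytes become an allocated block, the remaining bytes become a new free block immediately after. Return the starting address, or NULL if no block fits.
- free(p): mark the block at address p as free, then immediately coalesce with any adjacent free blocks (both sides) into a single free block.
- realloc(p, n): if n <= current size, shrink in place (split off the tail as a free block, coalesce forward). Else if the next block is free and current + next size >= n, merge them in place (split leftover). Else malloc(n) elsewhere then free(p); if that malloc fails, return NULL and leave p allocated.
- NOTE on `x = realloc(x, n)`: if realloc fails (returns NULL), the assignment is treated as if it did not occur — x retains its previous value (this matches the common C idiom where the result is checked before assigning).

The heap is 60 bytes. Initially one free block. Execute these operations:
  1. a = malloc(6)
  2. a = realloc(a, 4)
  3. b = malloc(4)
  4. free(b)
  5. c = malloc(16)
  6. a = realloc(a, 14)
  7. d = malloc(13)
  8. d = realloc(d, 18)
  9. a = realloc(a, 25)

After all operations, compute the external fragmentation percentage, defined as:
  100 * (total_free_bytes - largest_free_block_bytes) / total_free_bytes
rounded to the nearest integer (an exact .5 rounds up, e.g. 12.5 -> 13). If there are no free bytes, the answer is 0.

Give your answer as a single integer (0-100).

Op 1: a = malloc(6) -> a = 0; heap: [0-5 ALLOC][6-59 FREE]
Op 2: a = realloc(a, 4) -> a = 0; heap: [0-3 ALLOC][4-59 FREE]
Op 3: b = malloc(4) -> b = 4; heap: [0-3 ALLOC][4-7 ALLOC][8-59 FREE]
Op 4: free(b) -> (freed b); heap: [0-3 ALLOC][4-59 FREE]
Op 5: c = malloc(16) -> c = 4; heap: [0-3 ALLOC][4-19 ALLOC][20-59 FREE]
Op 6: a = realloc(a, 14) -> a = 20; heap: [0-3 FREE][4-19 ALLOC][20-33 ALLOC][34-59 FREE]
Op 7: d = malloc(13) -> d = 34; heap: [0-3 FREE][4-19 ALLOC][20-33 ALLOC][34-46 ALLOC][47-59 FREE]
Op 8: d = realloc(d, 18) -> d = 34; heap: [0-3 FREE][4-19 ALLOC][20-33 ALLOC][34-51 ALLOC][52-59 FREE]
Op 9: a = realloc(a, 25) -> NULL (a unchanged); heap: [0-3 FREE][4-19 ALLOC][20-33 ALLOC][34-51 ALLOC][52-59 FREE]
Free blocks: [4 8] total_free=12 largest=8 -> 100*(12-8)/12 = 400/12 ≈ 33.333 -> rounds to 33

Answer: 33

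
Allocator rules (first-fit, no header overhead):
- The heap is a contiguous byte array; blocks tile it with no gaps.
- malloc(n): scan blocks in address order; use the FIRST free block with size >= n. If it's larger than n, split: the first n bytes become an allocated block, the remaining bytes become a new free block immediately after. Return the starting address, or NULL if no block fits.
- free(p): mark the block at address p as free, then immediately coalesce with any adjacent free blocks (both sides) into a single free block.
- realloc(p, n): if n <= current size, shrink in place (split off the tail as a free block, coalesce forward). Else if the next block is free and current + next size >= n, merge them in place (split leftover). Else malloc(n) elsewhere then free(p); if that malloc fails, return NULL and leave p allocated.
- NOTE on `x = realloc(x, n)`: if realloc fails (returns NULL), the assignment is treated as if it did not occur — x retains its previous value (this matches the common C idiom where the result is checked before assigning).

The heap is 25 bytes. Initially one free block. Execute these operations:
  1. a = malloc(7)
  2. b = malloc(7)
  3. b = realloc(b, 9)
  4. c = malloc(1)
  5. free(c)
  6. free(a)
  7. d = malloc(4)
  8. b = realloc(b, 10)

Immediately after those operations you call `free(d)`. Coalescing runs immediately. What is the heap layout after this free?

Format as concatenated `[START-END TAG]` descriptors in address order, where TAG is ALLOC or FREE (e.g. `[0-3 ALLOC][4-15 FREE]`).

Op 1: a = malloc(7) -> a = 0; heap: [0-6 ALLOC][7-24 FREE]
Op 2: b = malloc(7) -> b = 7; heap: [0-6 ALLOC][7-13 ALLOC][14-24 FREE]
Op 3: b = realloc(b, 9) -> b = 7; heap: [0-6 ALLOC][7-15 ALLOC][16-24 FREE]
Op 4: c = malloc(1) -> c = 16; heap: [0-6 ALLOC][7-15 ALLOC][16-16 ALLOC][17-24 FREE]
Op 5: free(c) -> (freed c); heap: [0-6 ALLOC][7-15 ALLOC][16-24 FREE]
Op 6: free(a) -> (freed a); heap: [0-6 FREE][7-15 ALLOC][16-24 FREE]
Op 7: d = malloc(4) -> d = 0; heap: [0-3 ALLOC][4-6 FREE][7-15 ALLOC][16-24 FREE]
Op 8: b = realloc(b, 10) -> b = 7; heap: [0-3 ALLOC][4-6 FREE][7-16 ALLOC][17-24 FREE]
free(d): d = 0 -> block [0-3 ALLOC]; mark free, coalesce with adjacent free neighbors -> [0-6 FREE][7-16 ALLOC][17-24 FREE]

Answer: [0-6 FREE][7-16 ALLOC][17-24 FREE]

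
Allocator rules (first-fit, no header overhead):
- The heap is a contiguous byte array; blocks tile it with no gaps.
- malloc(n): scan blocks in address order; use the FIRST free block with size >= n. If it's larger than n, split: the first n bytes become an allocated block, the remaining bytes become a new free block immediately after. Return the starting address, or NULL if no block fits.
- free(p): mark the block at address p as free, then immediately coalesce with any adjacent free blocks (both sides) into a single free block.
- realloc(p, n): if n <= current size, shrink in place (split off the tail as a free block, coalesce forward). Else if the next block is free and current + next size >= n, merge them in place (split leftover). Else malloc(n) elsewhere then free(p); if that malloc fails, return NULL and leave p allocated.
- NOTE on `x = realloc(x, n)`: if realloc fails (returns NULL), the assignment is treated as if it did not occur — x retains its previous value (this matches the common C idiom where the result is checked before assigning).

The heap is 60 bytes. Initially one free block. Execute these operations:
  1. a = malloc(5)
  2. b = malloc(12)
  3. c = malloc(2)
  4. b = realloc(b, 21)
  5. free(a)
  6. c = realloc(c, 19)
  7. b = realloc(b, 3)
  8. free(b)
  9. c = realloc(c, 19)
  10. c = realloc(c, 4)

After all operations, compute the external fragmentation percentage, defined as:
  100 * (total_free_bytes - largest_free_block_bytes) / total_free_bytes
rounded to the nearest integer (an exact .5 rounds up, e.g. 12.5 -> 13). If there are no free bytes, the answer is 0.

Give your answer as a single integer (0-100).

Answer: 29

Derivation:
Op 1: a = malloc(5) -> a = 0; heap: [0-4 ALLOC][5-59 FREE]
Op 2: b = malloc(12) -> b = 5; heap: [0-4 ALLOC][5-16 ALLOC][17-59 FREE]
Op 3: c = malloc(2) -> c = 17; heap: [0-4 ALLOC][5-16 ALLOC][17-18 ALLOC][19-59 FREE]
Op 4: b = realloc(b, 21) -> b = 19; heap: [0-4 ALLOC][5-16 FREE][17-18 ALLOC][19-39 ALLOC][40-59 FREE]
Op 5: free(a) -> (freed a); heap: [0-16 FREE][17-18 ALLOC][19-39 ALLOC][40-59 FREE]
Op 6: c = realloc(c, 19) -> c = 40; heap: [0-18 FREE][19-39 ALLOC][40-58 ALLOC][59-59 FREE]
Op 7: b = realloc(b, 3) -> b = 19; heap: [0-18 FREE][19-21 ALLOC][22-39 FREE][40-58 ALLOC][59-59 FREE]
Op 8: free(b) -> (freed b); heap: [0-39 FREE][40-58 ALLOC][59-59 FREE]
Op 9: c = realloc(c, 19) -> c = 40; heap: [0-39 FREE][40-58 ALLOC][59-59 FREE]
Op 10: c = realloc(c, 4) -> c = 40; heap: [0-39 FREE][40-43 ALLOC][44-59 FREE]
Free blocks: [40 16] total_free=56 largest=40 -> 100*(56-40)/56 = 1600/56 ≈ 28.571 -> rounds to 29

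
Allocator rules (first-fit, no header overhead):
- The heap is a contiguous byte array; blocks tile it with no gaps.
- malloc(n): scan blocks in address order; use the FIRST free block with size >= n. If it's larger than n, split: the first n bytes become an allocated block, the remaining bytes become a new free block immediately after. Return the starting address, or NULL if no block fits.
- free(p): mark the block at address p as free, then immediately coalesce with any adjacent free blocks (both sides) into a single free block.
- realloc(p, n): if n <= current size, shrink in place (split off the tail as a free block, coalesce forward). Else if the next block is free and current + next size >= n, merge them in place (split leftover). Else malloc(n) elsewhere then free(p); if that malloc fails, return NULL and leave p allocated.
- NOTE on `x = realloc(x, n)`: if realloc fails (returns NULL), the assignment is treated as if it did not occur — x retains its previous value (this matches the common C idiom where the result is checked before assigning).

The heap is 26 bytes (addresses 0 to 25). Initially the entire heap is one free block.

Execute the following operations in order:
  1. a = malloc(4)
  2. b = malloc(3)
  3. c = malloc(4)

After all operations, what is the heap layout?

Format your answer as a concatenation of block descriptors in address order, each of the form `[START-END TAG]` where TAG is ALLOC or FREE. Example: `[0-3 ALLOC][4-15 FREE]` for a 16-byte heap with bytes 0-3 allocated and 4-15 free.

Op 1: a = malloc(4) -> a = 0; heap: [0-3 ALLOC][4-25 FREE]
Op 2: b = malloc(3) -> b = 4; heap: [0-3 ALLOC][4-6 ALLOC][7-25 FREE]
Op 3: c = malloc(4) -> c = 7; heap: [0-3 ALLOC][4-6 ALLOC][7-10 ALLOC][11-25 FREE]

Answer: [0-3 ALLOC][4-6 ALLOC][7-10 ALLOC][11-25 FREE]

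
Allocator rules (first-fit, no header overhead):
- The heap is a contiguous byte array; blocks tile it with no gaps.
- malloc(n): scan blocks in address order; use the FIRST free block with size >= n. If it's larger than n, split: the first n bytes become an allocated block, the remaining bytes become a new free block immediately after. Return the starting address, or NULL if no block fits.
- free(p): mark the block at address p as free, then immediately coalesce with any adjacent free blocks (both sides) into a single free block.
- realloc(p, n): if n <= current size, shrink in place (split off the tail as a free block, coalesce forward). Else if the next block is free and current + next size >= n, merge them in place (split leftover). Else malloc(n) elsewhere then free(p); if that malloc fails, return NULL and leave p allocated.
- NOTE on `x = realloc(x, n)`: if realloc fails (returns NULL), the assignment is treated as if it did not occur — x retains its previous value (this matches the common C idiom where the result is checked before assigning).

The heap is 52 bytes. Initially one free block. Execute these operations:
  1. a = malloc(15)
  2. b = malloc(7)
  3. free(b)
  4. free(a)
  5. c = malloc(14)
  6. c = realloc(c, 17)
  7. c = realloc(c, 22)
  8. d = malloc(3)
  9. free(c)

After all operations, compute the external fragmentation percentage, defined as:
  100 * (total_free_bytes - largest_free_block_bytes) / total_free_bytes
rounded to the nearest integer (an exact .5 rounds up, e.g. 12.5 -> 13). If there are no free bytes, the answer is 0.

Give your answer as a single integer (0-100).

Answer: 45

Derivation:
Op 1: a = malloc(15) -> a = 0; heap: [0-14 ALLOC][15-51 FREE]
Op 2: b = malloc(7) -> b = 15; heap: [0-14 ALLOC][15-21 ALLOC][22-51 FREE]
Op 3: free(b) -> (freed b); heap: [0-14 ALLOC][15-51 FREE]
Op 4: free(a) -> (freed a); heap: [0-51 FREE]
Op 5: c = malloc(14) -> c = 0; heap: [0-13 ALLOC][14-51 FREE]
Op 6: c = realloc(c, 17) -> c = 0; heap: [0-16 ALLOC][17-51 FREE]
Op 7: c = realloc(c, 22) -> c = 0; heap: [0-21 ALLOC][22-51 FREE]
Op 8: d = malloc(3) -> d = 22; heap: [0-21 ALLOC][22-24 ALLOC][25-51 FREE]
Op 9: free(c) -> (freed c); heap: [0-21 FREE][22-24 ALLOC][25-51 FREE]
Free blocks: [22 27] total_free=49 largest=27 -> 100*(49-27)/49 = 2200/49 ≈ 44.898 -> rounds to 45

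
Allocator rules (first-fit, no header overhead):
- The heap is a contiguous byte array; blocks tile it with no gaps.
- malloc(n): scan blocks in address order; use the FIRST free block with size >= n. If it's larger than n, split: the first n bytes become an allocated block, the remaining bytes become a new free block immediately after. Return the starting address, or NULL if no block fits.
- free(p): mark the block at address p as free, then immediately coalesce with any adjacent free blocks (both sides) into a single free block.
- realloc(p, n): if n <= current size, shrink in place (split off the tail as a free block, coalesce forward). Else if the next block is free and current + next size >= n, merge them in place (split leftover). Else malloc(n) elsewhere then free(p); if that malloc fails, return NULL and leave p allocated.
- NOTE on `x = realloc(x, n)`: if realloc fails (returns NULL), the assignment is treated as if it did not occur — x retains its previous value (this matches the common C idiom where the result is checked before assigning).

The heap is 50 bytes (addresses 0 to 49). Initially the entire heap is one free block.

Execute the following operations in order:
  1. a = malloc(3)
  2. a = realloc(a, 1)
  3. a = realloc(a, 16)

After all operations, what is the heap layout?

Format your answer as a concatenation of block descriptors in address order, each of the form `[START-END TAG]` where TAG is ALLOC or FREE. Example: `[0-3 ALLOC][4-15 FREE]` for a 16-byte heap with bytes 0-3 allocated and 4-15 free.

Answer: [0-15 ALLOC][16-49 FREE]

Derivation:
Op 1: a = malloc(3) -> a = 0; heap: [0-2 ALLOC][3-49 FREE]
Op 2: a = realloc(a, 1) -> a = 0; heap: [0-0 ALLOC][1-49 FREE]
Op 3: a = realloc(a, 16) -> a = 0; heap: [0-15 ALLOC][16-49 FREE]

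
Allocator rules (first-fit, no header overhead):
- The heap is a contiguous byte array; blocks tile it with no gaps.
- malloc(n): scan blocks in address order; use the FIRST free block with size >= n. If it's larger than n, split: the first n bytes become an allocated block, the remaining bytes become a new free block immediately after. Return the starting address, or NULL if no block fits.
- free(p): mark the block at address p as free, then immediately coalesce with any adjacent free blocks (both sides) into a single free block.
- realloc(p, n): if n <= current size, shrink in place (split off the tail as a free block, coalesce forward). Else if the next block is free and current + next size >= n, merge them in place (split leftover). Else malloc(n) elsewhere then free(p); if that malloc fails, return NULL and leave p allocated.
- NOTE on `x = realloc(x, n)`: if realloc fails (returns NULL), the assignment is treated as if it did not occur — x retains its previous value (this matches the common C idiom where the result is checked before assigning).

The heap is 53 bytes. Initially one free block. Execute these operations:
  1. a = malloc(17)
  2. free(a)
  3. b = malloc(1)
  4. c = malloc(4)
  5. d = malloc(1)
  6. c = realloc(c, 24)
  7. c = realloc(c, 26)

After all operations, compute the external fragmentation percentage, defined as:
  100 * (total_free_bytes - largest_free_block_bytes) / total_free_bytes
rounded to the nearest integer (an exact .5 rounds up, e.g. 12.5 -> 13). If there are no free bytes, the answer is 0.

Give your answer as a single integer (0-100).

Answer: 16

Derivation:
Op 1: a = malloc(17) -> a = 0; heap: [0-16 ALLOC][17-52 FREE]
Op 2: free(a) -> (freed a); heap: [0-52 FREE]
Op 3: b = malloc(1) -> b = 0; heap: [0-0 ALLOC][1-52 FREE]
Op 4: c = malloc(4) -> c = 1; heap: [0-0 ALLOC][1-4 ALLOC][5-52 FREE]
Op 5: d = malloc(1) -> d = 5; heap: [0-0 ALLOC][1-4 ALLOC][5-5 ALLOC][6-52 FREE]
Op 6: c = realloc(c, 24) -> c = 6; heap: [0-0 ALLOC][1-4 FREE][5-5 ALLOC][6-29 ALLOC][30-52 FREE]
Op 7: c = realloc(c, 26) -> c = 6; heap: [0-0 ALLOC][1-4 FREE][5-5 ALLOC][6-31 ALLOC][32-52 FREE]
Free blocks: [4 21] total_free=25 largest=21 -> 100*(25-21)/25 = 400/25 = 16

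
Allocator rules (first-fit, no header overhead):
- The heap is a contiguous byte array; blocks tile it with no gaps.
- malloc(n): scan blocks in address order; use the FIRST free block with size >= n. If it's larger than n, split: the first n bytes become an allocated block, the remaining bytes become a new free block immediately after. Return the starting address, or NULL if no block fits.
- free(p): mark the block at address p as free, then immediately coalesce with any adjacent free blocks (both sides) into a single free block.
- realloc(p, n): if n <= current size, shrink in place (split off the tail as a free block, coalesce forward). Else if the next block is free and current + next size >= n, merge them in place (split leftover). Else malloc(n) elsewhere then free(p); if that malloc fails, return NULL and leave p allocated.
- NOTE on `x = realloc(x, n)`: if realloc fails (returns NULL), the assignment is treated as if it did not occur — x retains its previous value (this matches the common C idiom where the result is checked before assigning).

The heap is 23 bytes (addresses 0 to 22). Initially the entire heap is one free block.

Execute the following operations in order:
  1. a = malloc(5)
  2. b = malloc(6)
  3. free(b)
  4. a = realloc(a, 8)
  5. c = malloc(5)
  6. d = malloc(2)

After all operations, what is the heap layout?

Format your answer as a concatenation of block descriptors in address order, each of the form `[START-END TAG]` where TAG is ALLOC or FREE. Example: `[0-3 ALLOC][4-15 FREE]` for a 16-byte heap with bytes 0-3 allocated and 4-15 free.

Op 1: a = malloc(5) -> a = 0; heap: [0-4 ALLOC][5-22 FREE]
Op 2: b = malloc(6) -> b = 5; heap: [0-4 ALLOC][5-10 ALLOC][11-22 FREE]
Op 3: free(b) -> (freed b); heap: [0-4 ALLOC][5-22 FREE]
Op 4: a = realloc(a, 8) -> a = 0; heap: [0-7 ALLOC][8-22 FREE]
Op 5: c = malloc(5) -> c = 8; heap: [0-7 ALLOC][8-12 ALLOC][13-22 FREE]
Op 6: d = malloc(2) -> d = 13; heap: [0-7 ALLOC][8-12 ALLOC][13-14 ALLOC][15-22 FREE]

Answer: [0-7 ALLOC][8-12 ALLOC][13-14 ALLOC][15-22 FREE]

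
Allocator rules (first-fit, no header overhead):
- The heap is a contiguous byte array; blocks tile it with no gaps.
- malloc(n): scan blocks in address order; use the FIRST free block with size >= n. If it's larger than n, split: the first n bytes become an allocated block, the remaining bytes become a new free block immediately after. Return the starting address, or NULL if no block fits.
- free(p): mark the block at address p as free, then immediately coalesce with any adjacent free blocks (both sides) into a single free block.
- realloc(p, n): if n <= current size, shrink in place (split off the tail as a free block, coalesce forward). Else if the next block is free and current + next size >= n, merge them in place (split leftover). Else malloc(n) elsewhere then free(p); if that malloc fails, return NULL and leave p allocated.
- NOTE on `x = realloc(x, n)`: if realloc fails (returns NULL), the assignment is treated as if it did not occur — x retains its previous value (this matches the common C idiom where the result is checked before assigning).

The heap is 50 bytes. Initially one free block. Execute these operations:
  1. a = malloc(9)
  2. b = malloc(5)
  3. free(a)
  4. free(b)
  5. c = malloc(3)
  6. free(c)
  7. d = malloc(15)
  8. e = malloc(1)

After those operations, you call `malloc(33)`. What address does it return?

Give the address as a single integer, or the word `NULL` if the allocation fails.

Op 1: a = malloc(9) -> a = 0; heap: [0-8 ALLOC][9-49 FREE]
Op 2: b = malloc(5) -> b = 9; heap: [0-8 ALLOC][9-13 ALLOC][14-49 FREE]
Op 3: free(a) -> (freed a); heap: [0-8 FREE][9-13 ALLOC][14-49 FREE]
Op 4: free(b) -> (freed b); heap: [0-49 FREE]
Op 5: c = malloc(3) -> c = 0; heap: [0-2 ALLOC][3-49 FREE]
Op 6: free(c) -> (freed c); heap: [0-49 FREE]
Op 7: d = malloc(15) -> d = 0; heap: [0-14 ALLOC][15-49 FREE]
Op 8: e = malloc(1) -> e = 15; heap: [0-14 ALLOC][15-15 ALLOC][16-49 FREE]
malloc(33): first-fit scan over [0-14 ALLOC][15-15 ALLOC][16-49 FREE] -> 16

Answer: 16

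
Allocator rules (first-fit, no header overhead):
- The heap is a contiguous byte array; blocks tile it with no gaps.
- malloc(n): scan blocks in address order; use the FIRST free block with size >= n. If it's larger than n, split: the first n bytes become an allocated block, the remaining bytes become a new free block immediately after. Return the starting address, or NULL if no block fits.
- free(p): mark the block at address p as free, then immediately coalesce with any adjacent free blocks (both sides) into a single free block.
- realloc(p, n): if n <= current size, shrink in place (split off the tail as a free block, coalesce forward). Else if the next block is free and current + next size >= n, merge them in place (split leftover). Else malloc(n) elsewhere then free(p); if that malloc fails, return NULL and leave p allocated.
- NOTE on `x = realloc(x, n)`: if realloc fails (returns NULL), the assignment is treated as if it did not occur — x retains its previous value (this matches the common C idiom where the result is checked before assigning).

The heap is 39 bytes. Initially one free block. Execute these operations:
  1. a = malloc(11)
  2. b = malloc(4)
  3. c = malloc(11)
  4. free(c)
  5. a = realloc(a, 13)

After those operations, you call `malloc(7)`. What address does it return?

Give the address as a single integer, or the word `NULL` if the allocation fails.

Answer: 0

Derivation:
Op 1: a = malloc(11) -> a = 0; heap: [0-10 ALLOC][11-38 FREE]
Op 2: b = malloc(4) -> b = 11; heap: [0-10 ALLOC][11-14 ALLOC][15-38 FREE]
Op 3: c = malloc(11) -> c = 15; heap: [0-10 ALLOC][11-14 ALLOC][15-25 ALLOC][26-38 FREE]
Op 4: free(c) -> (freed c); heap: [0-10 ALLOC][11-14 ALLOC][15-38 FREE]
Op 5: a = realloc(a, 13) -> a = 15; heap: [0-10 FREE][11-14 ALLOC][15-27 ALLOC][28-38 FREE]
malloc(7): first-fit scan over [0-10 FREE][11-14 ALLOC][15-27 ALLOC][28-38 FREE] -> 0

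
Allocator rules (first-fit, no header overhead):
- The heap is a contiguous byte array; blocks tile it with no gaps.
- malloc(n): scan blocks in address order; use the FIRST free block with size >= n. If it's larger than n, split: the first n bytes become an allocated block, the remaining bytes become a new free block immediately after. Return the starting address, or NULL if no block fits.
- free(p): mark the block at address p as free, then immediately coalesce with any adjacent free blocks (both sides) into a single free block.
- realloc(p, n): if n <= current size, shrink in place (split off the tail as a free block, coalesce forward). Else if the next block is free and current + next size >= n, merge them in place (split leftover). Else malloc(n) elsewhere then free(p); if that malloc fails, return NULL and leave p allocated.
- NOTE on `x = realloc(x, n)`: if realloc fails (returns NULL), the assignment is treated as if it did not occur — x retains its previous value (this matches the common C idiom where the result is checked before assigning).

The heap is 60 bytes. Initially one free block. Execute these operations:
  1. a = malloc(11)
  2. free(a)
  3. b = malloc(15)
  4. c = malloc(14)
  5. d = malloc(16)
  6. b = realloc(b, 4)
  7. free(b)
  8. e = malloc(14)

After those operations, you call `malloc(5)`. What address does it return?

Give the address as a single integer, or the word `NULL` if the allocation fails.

Answer: 45

Derivation:
Op 1: a = malloc(11) -> a = 0; heap: [0-10 ALLOC][11-59 FREE]
Op 2: free(a) -> (freed a); heap: [0-59 FREE]
Op 3: b = malloc(15) -> b = 0; heap: [0-14 ALLOC][15-59 FREE]
Op 4: c = malloc(14) -> c = 15; heap: [0-14 ALLOC][15-28 ALLOC][29-59 FREE]
Op 5: d = malloc(16) -> d = 29; heap: [0-14 ALLOC][15-28 ALLOC][29-44 ALLOC][45-59 FREE]
Op 6: b = realloc(b, 4) -> b = 0; heap: [0-3 ALLOC][4-14 FREE][15-28 ALLOC][29-44 ALLOC][45-59 FREE]
Op 7: free(b) -> (freed b); heap: [0-14 FREE][15-28 ALLOC][29-44 ALLOC][45-59 FREE]
Op 8: e = malloc(14) -> e = 0; heap: [0-13 ALLOC][14-14 FREE][15-28 ALLOC][29-44 ALLOC][45-59 FREE]
malloc(5): first-fit scan over [0-13 ALLOC][14-14 FREE][15-28 ALLOC][29-44 ALLOC][45-59 FREE] -> 45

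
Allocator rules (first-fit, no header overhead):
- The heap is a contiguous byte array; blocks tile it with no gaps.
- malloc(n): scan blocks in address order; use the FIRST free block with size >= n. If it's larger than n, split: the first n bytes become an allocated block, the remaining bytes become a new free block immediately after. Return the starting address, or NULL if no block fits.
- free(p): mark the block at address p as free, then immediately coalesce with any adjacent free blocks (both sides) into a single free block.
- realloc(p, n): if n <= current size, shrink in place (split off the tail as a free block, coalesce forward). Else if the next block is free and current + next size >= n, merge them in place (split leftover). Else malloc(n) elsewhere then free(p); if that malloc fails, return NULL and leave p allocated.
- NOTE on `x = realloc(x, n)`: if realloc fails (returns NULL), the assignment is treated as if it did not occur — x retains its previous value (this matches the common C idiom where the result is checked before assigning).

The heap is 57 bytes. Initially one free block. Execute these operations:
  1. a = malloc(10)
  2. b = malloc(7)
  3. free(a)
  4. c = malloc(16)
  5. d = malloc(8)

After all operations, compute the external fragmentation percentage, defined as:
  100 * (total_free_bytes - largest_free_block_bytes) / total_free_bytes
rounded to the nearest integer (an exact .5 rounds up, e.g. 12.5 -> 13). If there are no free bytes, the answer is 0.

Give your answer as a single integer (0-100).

Answer: 8

Derivation:
Op 1: a = malloc(10) -> a = 0; heap: [0-9 ALLOC][10-56 FREE]
Op 2: b = malloc(7) -> b = 10; heap: [0-9 ALLOC][10-16 ALLOC][17-56 FREE]
Op 3: free(a) -> (freed a); heap: [0-9 FREE][10-16 ALLOC][17-56 FREE]
Op 4: c = malloc(16) -> c = 17; heap: [0-9 FREE][10-16 ALLOC][17-32 ALLOC][33-56 FREE]
Op 5: d = malloc(8) -> d = 0; heap: [0-7 ALLOC][8-9 FREE][10-16 ALLOC][17-32 ALLOC][33-56 FREE]
Free blocks: [2 24] total_free=26 largest=24 -> 100*(26-24)/26 = 200/26 ≈ 7.692 -> rounds to 8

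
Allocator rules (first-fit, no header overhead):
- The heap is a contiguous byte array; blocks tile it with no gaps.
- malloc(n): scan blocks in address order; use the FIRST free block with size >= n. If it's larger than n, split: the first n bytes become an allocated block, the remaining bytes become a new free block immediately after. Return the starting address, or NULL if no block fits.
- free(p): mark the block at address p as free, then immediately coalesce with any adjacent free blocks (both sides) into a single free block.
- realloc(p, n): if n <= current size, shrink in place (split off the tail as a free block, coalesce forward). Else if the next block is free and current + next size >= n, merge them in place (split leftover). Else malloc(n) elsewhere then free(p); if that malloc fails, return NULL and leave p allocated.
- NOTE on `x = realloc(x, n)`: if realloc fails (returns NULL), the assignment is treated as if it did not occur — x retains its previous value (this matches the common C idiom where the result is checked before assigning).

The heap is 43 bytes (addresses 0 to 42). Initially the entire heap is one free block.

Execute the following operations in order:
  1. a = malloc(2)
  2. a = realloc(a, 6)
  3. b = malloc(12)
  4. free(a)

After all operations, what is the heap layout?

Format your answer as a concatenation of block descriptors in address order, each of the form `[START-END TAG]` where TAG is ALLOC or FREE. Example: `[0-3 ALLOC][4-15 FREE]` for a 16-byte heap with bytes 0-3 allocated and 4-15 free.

Op 1: a = malloc(2) -> a = 0; heap: [0-1 ALLOC][2-42 FREE]
Op 2: a = realloc(a, 6) -> a = 0; heap: [0-5 ALLOC][6-42 FREE]
Op 3: b = malloc(12) -> b = 6; heap: [0-5 ALLOC][6-17 ALLOC][18-42 FREE]
Op 4: free(a) -> (freed a); heap: [0-5 FREE][6-17 ALLOC][18-42 FREE]

Answer: [0-5 FREE][6-17 ALLOC][18-42 FREE]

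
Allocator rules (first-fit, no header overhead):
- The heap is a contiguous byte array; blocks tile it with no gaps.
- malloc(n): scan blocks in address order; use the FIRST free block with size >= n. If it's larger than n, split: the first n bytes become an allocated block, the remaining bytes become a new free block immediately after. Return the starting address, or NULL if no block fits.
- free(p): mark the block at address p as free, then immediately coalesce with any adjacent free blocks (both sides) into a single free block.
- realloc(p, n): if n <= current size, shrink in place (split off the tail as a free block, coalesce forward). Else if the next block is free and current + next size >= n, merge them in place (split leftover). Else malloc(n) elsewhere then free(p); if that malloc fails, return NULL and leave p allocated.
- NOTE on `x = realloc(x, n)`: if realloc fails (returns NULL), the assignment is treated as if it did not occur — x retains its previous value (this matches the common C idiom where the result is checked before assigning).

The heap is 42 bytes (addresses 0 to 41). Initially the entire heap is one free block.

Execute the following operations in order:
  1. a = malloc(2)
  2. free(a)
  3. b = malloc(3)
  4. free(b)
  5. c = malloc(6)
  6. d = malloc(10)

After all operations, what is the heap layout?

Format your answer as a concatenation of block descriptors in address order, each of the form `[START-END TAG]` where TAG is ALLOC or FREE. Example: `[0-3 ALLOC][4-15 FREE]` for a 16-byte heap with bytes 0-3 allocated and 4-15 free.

Op 1: a = malloc(2) -> a = 0; heap: [0-1 ALLOC][2-41 FREE]
Op 2: free(a) -> (freed a); heap: [0-41 FREE]
Op 3: b = malloc(3) -> b = 0; heap: [0-2 ALLOC][3-41 FREE]
Op 4: free(b) -> (freed b); heap: [0-41 FREE]
Op 5: c = malloc(6) -> c = 0; heap: [0-5 ALLOC][6-41 FREE]
Op 6: d = malloc(10) -> d = 6; heap: [0-5 ALLOC][6-15 ALLOC][16-41 FREE]

Answer: [0-5 ALLOC][6-15 ALLOC][16-41 FREE]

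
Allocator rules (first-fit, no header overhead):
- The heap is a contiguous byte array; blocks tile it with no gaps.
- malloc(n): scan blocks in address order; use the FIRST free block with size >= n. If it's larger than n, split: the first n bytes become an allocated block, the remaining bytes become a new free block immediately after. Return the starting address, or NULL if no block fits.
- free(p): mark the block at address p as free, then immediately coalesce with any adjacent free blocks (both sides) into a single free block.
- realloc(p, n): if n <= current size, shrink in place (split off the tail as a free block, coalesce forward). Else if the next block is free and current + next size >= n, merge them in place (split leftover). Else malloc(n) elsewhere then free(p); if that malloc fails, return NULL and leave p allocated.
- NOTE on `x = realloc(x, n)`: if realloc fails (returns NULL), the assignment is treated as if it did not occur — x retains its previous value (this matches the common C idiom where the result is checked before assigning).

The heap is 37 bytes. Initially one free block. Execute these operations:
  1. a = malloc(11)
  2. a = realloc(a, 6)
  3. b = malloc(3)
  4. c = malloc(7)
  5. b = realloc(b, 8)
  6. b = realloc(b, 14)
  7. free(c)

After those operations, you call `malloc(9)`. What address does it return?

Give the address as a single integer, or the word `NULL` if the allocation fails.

Answer: 6

Derivation:
Op 1: a = malloc(11) -> a = 0; heap: [0-10 ALLOC][11-36 FREE]
Op 2: a = realloc(a, 6) -> a = 0; heap: [0-5 ALLOC][6-36 FREE]
Op 3: b = malloc(3) -> b = 6; heap: [0-5 ALLOC][6-8 ALLOC][9-36 FREE]
Op 4: c = malloc(7) -> c = 9; heap: [0-5 ALLOC][6-8 ALLOC][9-15 ALLOC][16-36 FREE]
Op 5: b = realloc(b, 8) -> b = 16; heap: [0-5 ALLOC][6-8 FREE][9-15 ALLOC][16-23 ALLOC][24-36 FREE]
Op 6: b = realloc(b, 14) -> b = 16; heap: [0-5 ALLOC][6-8 FREE][9-15 ALLOC][16-29 ALLOC][30-36 FREE]
Op 7: free(c) -> (freed c); heap: [0-5 ALLOC][6-15 FREE][16-29 ALLOC][30-36 FREE]
malloc(9): first-fit scan over [0-5 ALLOC][6-15 FREE][16-29 ALLOC][30-36 FREE] -> 6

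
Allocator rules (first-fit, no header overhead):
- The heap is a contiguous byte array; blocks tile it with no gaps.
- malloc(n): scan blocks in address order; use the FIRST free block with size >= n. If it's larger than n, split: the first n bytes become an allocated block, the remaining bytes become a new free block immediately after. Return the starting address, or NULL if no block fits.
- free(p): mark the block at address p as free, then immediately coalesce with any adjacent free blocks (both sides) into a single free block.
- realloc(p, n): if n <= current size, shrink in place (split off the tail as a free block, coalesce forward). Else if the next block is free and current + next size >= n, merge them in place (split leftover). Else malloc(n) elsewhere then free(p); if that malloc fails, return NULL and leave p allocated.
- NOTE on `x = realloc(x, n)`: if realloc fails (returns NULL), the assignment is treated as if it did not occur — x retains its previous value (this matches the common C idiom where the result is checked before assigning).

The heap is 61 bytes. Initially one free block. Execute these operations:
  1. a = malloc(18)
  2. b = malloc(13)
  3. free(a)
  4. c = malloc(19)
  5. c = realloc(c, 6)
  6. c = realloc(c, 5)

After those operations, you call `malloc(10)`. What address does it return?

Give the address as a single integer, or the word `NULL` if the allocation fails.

Op 1: a = malloc(18) -> a = 0; heap: [0-17 ALLOC][18-60 FREE]
Op 2: b = malloc(13) -> b = 18; heap: [0-17 ALLOC][18-30 ALLOC][31-60 FREE]
Op 3: free(a) -> (freed a); heap: [0-17 FREE][18-30 ALLOC][31-60 FREE]
Op 4: c = malloc(19) -> c = 31; heap: [0-17 FREE][18-30 ALLOC][31-49 ALLOC][50-60 FREE]
Op 5: c = realloc(c, 6) -> c = 31; heap: [0-17 FREE][18-30 ALLOC][31-36 ALLOC][37-60 FREE]
Op 6: c = realloc(c, 5) -> c = 31; heap: [0-17 FREE][18-30 ALLOC][31-35 ALLOC][36-60 FREE]
malloc(10): first-fit scan over [0-17 FREE][18-30 ALLOC][31-35 ALLOC][36-60 FREE] -> 0

Answer: 0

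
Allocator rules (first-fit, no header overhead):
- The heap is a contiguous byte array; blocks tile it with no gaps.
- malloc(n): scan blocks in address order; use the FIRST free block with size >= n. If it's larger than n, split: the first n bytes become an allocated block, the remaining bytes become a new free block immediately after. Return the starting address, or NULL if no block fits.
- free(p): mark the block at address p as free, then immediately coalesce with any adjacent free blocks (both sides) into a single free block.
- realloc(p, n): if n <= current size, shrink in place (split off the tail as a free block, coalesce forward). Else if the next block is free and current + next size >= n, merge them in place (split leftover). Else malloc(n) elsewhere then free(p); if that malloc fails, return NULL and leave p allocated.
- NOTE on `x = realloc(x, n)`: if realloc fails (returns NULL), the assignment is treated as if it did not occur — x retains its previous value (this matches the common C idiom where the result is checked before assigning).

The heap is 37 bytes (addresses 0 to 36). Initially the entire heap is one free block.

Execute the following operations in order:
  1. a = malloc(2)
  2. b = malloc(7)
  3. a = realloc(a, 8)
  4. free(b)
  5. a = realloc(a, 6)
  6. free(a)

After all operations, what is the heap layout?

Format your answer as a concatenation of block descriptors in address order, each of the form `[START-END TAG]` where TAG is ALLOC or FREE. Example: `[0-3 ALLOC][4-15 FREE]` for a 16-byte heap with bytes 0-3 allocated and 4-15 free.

Op 1: a = malloc(2) -> a = 0; heap: [0-1 ALLOC][2-36 FREE]
Op 2: b = malloc(7) -> b = 2; heap: [0-1 ALLOC][2-8 ALLOC][9-36 FREE]
Op 3: a = realloc(a, 8) -> a = 9; heap: [0-1 FREE][2-8 ALLOC][9-16 ALLOC][17-36 FREE]
Op 4: free(b) -> (freed b); heap: [0-8 FREE][9-16 ALLOC][17-36 FREE]
Op 5: a = realloc(a, 6) -> a = 9; heap: [0-8 FREE][9-14 ALLOC][15-36 FREE]
Op 6: free(a) -> (freed a); heap: [0-36 FREE]

Answer: [0-36 FREE]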